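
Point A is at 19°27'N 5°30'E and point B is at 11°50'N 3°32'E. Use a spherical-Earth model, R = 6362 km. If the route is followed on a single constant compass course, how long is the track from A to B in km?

Δψ = ln[tan(π/4+φ₂/2)/tan(π/4+φ₁/2)] = -0.1382;  Δφ = -0.1329 rad,  Δλ = -0.0343 rad
q = Δφ/Δψ = 0.9621
d = R·√(Δφ² + q²Δλ²) = 6362·0.13698 = 871 km

871 km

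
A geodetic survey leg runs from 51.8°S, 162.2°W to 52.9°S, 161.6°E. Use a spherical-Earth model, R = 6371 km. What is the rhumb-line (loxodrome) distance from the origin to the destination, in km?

Δψ = ln[tan(π/4+φ₂/2)/tan(π/4+φ₁/2)] = -0.0314;  Δφ = -0.0192 rad,  Δλ = -0.6318 rad
q = Δφ/Δψ = 0.6108
d = R·√(Δφ² + q²Δλ²) = 6371·0.38638 = 2462 km

2462 km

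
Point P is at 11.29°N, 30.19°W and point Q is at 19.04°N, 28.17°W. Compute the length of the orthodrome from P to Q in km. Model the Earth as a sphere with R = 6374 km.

889 km

Haversine: a = sin²(Δφ/2)+cos φ₁ cos φ₂ sin²(Δλ/2) = 0.00486;  σ = 2·atan2(√a,√(1−a))
σ = 7.991° → d = Rσ = 6374·0.13947 = 889 km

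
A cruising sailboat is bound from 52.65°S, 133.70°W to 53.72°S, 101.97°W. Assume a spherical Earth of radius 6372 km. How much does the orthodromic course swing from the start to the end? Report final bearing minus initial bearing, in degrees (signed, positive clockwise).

-25.6°

At departure: θ₁ = atan2(sin Δλ cos φ₂, cos φ₁ sin φ₂ − sin φ₁ cos φ₂ cos Δλ) = 105.96°
At arrival: θ₂ = atan2(sin Δλ cos φ₁, −cos φ₂ sin φ₁ + sin φ₂ cos φ₁ cos Δλ) = 80.32°
Δθ = θ₂ − θ₁ = -25.6°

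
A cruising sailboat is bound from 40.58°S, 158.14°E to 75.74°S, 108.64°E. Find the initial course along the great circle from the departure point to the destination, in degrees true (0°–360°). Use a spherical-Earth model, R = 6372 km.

196.5°

N = sin Δλ·cos φ₂ = -0.1873;  D = cos φ₁ sin φ₂ − sin φ₁ cos φ₂ cos Δλ = -0.6320
initial course = atan2(N, D) = 196.51°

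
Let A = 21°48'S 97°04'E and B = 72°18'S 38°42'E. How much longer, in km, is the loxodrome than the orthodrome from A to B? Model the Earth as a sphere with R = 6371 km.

174 km

Great circle: cos σ = sin φ₁ sin φ₂ + cos φ₁ cos φ₂ cos Δλ,  σ = 1.0451 rad → d_gc = 6658.1 km
Rhumb line: Δψ = -1.4698, q = Δφ/Δψ = 0.5997, d_rh = R√(Δφ²+q²Δλ²) = 6832.2 km
Excess = 6832.2 − 6658.1 = 174.1 ≈ 174 km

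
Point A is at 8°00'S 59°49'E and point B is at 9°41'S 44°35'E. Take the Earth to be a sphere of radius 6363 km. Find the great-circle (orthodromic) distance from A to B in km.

1682 km

cos σ = sin φ₁ sin φ₂ + cos φ₁ cos φ₂ cos Δλ
      = sin(-8.00°)sin(-9.68°) + cos(-8.00°)cos(-9.68°)cos(-15.23°) = 0.9653
σ = 15.145° → d = Rσ = 6363·0.26432 = 1682 km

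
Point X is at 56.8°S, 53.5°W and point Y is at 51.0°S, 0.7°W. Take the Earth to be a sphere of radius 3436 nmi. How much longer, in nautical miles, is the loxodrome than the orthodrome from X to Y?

45 nmi

Great circle: cos σ = sin φ₁ sin φ₂ + cos φ₁ cos φ₂ cos Δλ,  σ = 0.5382 rad → d_gc = 1849.3 nmi
Rhumb line: Δψ = +0.1722, q = Δφ/Δψ = 0.5880, d_rh = R√(Δφ²+q²Δλ²) = 1894.0 nmi
Excess = 1894.0 − 1849.3 = 44.7 ≈ 45 nmi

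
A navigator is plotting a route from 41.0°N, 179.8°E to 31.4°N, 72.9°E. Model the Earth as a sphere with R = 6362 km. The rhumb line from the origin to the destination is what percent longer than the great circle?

6.8%

Great circle: σ = 1.4156 rad → d_gc = Rσ = 9006.2 km
Rhumb: Δφ = -0.1676, Δλ = -1.8658, Δψ = -0.2081, q = Δφ/Δψ = 0.8050 → d_rh = R√(Δφ²+q²Δλ²) = 9614.6 km
Excess = (9614.6 − 9006.2) / 9006.2 = 608.4 / 9006.2 = 6.76% ≈ 6.8%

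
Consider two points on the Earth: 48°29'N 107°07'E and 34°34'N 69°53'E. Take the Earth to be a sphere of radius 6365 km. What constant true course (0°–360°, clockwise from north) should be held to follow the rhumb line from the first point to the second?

Meridional parts: M(φ₁)=+0.9701, M(φ₂)=+0.6436 → ΔM = -0.3265;  Δλ = -0.6498 rad
tan C = Δλ / ΔM = +1.9903 → C = 243.32°

243.3°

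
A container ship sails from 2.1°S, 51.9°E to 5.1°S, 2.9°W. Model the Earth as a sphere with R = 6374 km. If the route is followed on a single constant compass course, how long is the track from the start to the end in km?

Δψ = ln[tan(π/4+φ₂/2)/tan(π/4+φ₁/2)] = -0.0525;  Δφ = -0.0524 rad,  Δλ = -0.9564 rad
q = Δφ/Δψ = 0.9979
d = R·√(Δφ² + q²Δλ²) = 6374·0.95588 = 6093 km

6093 km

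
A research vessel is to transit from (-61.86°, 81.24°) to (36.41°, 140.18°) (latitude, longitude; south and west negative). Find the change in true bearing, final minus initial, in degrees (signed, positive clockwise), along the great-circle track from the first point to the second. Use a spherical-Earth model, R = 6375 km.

-21.5°

At departure: θ₁ = atan2(sin Δλ cos φ₂, cos φ₁ sin φ₂ − sin φ₁ cos φ₂ cos Δλ) = 46.86°
At arrival: θ₂ = atan2(sin Δλ cos φ₁, −cos φ₂ sin φ₁ + sin φ₂ cos φ₁ cos Δλ) = 25.32°
Δθ = θ₂ − θ₁ = -21.5°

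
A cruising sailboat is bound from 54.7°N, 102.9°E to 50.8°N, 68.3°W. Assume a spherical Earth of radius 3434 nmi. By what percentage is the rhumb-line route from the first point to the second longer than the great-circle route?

39.6%

Great circle: σ = 1.2958 rad → d_gc = Rσ = 4449.8 nmi
Rhumb: Δφ = -0.0681, Δλ = -2.9880, Δψ = -0.1126, q = Δφ/Δψ = 0.6048 → d_rh = R√(Δφ²+q²Δλ²) = 6209.9 nmi
Excess = (6209.9 − 4449.8) / 4449.8 = 1760.1 / 4449.8 = 39.555% ≈ 39.6%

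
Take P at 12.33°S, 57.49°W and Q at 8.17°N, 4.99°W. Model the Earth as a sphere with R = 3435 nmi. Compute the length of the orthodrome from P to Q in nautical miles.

3361 nmi

Haversine: a = sin²(Δφ/2)+cos φ₁ cos φ₂ sin²(Δλ/2) = 0.22083;  σ = 2·atan2(√a,√(1−a))
σ = 56.059° → d = Rσ = 3435·0.97842 = 3361 nmi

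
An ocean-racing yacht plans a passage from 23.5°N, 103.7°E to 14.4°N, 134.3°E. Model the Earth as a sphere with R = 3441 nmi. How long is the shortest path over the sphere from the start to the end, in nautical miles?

1818 nmi

Haversine: a = sin²(Δφ/2)+cos φ₁ cos φ₂ sin²(Δλ/2) = 0.06814;  σ = 2·atan2(√a,√(1−a))
σ = 30.263° → d = Rσ = 3441·0.52820 = 1818 nmi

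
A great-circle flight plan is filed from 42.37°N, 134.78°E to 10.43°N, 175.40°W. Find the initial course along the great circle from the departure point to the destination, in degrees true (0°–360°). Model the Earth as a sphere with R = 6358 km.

111.4°

N = sin Δλ·cos φ₂ = +0.7514;  D = cos φ₁ sin φ₂ − sin φ₁ cos φ₂ cos Δλ = -0.2939
initial course = atan2(N, D) = 111.36°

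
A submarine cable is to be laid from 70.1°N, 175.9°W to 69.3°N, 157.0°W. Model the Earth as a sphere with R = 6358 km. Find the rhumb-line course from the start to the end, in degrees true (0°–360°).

Δψ = ln[tan(π/4+φ₂/2)/tan(π/4+φ₁/2)] = -0.0403
Δλ = +0.3299 rad (taken the short way round)
course = atan2(Δλ, Δψ) = 96.96°

97.0°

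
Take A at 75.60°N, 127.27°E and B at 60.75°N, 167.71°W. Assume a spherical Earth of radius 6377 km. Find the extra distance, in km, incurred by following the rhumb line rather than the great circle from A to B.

140 km

Great circle: cos σ = sin φ₁ sin φ₂ + cos φ₁ cos φ₂ cos Δλ,  σ = 0.4592 rad → d_gc = 2928.4 km
Rhumb line: Δψ = -0.7254, q = Δφ/Δψ = 0.3573, d_rh = R√(Δφ²+q²Δλ²) = 3068.7 km
Excess = 3068.7 − 2928.4 = 140.3 ≈ 140 km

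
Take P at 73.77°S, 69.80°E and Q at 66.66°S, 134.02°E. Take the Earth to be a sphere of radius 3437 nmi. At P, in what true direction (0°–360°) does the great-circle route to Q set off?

θ = atan2( sin Δλ·cos φ₂ ,  cos φ₁ sin φ₂ − sin φ₁ cos φ₂ cos Δλ )
  = atan2(+0.3568, -0.0912) = 104.34°

104.3°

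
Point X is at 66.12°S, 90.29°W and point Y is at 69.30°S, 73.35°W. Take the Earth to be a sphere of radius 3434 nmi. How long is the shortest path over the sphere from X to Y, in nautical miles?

cos σ = sin φ₁ sin φ₂ + cos φ₁ cos φ₂ cos Δλ
      = sin(-66.12°)sin(-69.30°) + cos(-66.12°)cos(-69.30°)cos(16.94°) = 0.9923
σ = 7.137° → d = Rσ = 3434·0.12457 = 428 nmi

428 nmi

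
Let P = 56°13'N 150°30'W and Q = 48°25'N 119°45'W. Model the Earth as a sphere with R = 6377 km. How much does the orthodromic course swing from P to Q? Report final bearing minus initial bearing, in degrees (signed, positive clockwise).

+24.6°

At departure: θ₁ = atan2(sin Δλ cos φ₂, cos φ₁ sin φ₂ − sin φ₁ cos φ₂ cos Δλ) = 99.73°
At arrival: θ₂ = atan2(sin Δλ cos φ₁, −cos φ₂ sin φ₁ + sin φ₂ cos φ₁ cos Δλ) = 124.33°
Δθ = θ₂ − θ₁ = +24.6°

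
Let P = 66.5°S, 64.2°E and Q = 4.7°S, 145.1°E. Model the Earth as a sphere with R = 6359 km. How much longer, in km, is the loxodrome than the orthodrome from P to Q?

Great circle: cos σ = sin φ₁ sin φ₂ + cos φ₁ cos φ₂ cos Δλ,  σ = 1.4324 rad → d_gc = 9108.4 km
Rhumb line: Δψ = +1.4881, q = Δφ/Δψ = 0.7248, d_rh = R√(Δφ²+q²Δλ²) = 9455.1 km
Excess = 9455.1 − 9108.4 = 346.7 ≈ 347 km

347 km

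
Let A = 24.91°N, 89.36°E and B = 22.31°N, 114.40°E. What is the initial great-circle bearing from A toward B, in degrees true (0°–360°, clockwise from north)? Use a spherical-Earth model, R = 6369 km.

θ = atan2( sin Δλ·cos φ₂ ,  cos φ₁ sin φ₂ − sin φ₁ cos φ₂ cos Δλ )
  = atan2(+0.3916, -0.0087) = 91.28°

91.3°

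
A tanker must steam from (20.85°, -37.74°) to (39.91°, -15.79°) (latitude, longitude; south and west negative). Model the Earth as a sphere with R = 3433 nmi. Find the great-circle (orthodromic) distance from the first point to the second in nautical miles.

1601 nmi

cos σ = sin φ₁ sin φ₂ + cos φ₁ cos φ₂ cos Δλ
      = sin(20.85°)sin(39.91°) + cos(20.85°)cos(39.91°)cos(21.95°) = 0.8932
σ = 26.720° → d = Rσ = 3433·0.46635 = 1601 nmi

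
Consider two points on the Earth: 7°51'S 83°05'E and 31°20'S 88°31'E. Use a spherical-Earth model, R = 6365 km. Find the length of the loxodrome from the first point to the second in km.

2669 km

Δψ = ln[tan(π/4+φ₂/2)/tan(π/4+φ₁/2)] = -0.4389;  Δφ = -0.4099 rad,  Δλ = +0.0948 rad
q = Δφ/Δψ = 0.9338
d = R·√(Δφ² + q²Δλ²) = 6365·0.41932 = 2669 km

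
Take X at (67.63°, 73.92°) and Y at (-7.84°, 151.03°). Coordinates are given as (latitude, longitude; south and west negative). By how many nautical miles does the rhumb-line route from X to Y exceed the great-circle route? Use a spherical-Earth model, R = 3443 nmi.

Great circle: cos σ = sin φ₁ sin φ₂ + cos φ₁ cos φ₂ cos Δλ,  σ = 1.6128 rad → d_gc = 5553.0 nmi
Rhumb line: Δψ = -1.7581, q = Δφ/Δψ = 0.7492, d_rh = R√(Δφ²+q²Δλ²) = 5711.4 nmi
Excess = 5711.4 − 5553.0 = 158.4 ≈ 158 nmi

158 nmi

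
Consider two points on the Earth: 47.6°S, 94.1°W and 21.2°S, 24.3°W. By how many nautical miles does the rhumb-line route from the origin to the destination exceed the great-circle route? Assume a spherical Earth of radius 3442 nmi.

Great circle: cos σ = sin φ₁ sin φ₂ + cos φ₁ cos φ₂ cos Δλ,  σ = 1.0654 rad → d_gc = 3667.2 nmi
Rhumb line: Δψ = +0.5683, q = Δφ/Δψ = 0.8108, d_rh = R√(Δφ²+q²Δλ²) = 3751.4 nmi
Excess = 3751.4 − 3667.2 = 84.2 ≈ 84 nmi

84 nmi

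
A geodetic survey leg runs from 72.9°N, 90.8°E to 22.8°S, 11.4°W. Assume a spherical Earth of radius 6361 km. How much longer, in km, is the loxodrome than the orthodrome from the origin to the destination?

Great circle: cos σ = sin φ₁ sin φ₂ + cos φ₁ cos φ₂ cos Δλ,  σ = 2.0127 rad → d_gc = 12802.8 km
Rhumb line: Δψ = -2.3037, q = Δφ/Δψ = 0.7250, d_rh = R√(Δφ²+q²Δλ²) = 13437.2 km
Excess = 13437.2 − 12802.8 = 634.4 ≈ 634 km

634 km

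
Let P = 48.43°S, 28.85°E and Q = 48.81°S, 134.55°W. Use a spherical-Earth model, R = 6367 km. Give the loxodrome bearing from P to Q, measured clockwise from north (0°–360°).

Meridional parts: M(φ₁)=-0.9687, M(φ₂)=-0.9788 → ΔM = -0.0100;  Δλ = -2.8519 rad
tan C = Δλ / ΔM = +284.2496 → C = 269.80°

269.8°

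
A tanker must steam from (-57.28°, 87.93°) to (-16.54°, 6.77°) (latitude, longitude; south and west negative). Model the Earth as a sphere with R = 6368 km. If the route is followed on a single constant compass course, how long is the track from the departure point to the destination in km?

Δψ = ln[tan(π/4+φ₂/2)/tan(π/4+φ₁/2)] = +0.9329;  Δφ = +0.7110 rad,  Δλ = -1.4165 rad
q = Δφ/Δψ = 0.7622
d = R·√(Δφ² + q²Δλ²) = 6368·1.29275 = 8232 km

8232 km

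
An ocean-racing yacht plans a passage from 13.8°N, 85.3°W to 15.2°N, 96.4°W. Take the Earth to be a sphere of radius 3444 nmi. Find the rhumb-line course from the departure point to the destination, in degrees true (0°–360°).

Δψ = ln[tan(π/4+φ₂/2)/tan(π/4+φ₁/2)] = +0.0252
Δλ = -0.1937 rad (taken the short way round)
course = atan2(Δλ, Δψ) = 277.42°

277.4°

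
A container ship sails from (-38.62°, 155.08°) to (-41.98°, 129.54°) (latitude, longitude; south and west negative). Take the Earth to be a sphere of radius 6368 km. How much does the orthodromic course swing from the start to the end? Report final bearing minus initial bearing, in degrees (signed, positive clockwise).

+16.7°

Initial bearing θ₁ = atan2(sin Δλ cos φ₂, cos φ₁ sin φ₂ − sin φ₁ cos φ₂ cos Δλ) = 252.03°
Final bearing θ₂ = (initial bearing from the destination back to the start) + 180° = 268.72°
Δθ = θ₂ − θ₁ = +16.7°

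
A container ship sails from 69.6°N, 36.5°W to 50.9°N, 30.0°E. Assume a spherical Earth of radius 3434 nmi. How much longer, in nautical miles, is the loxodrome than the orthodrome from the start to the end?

95 nmi

Great circle: cos σ = sin φ₁ sin φ₂ + cos φ₁ cos φ₂ cos Δλ,  σ = 0.6180 rad → d_gc = 2122.2 nmi
Rhumb line: Δψ = -0.6798, q = Δφ/Δψ = 0.4801, d_rh = R√(Δφ²+q²Δλ²) = 2217.5 nmi
Excess = 2217.5 − 2122.2 = 95.3 ≈ 95 nmi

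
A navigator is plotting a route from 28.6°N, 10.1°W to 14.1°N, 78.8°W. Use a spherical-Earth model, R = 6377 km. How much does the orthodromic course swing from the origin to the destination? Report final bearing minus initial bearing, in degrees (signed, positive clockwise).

Initial bearing θ₁ = atan2(sin Δλ cos φ₂, cos φ₁ sin φ₂ − sin φ₁ cos φ₂ cos Δλ) = 272.87°
Final bearing θ₂ = (initial bearing from the destination back to the start) + 180° = 244.71°
Δθ = θ₂ − θ₁ = -28.2°

-28.2°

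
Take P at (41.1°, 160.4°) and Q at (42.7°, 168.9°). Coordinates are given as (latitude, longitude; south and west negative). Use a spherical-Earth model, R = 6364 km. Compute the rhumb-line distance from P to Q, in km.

725 km

Δψ = ln[tan(π/4+φ₂/2)/tan(π/4+φ₁/2)] = +0.0375;  Δφ = +0.0279 rad,  Δλ = +0.1484 rad
q = Δφ/Δψ = 0.7442
d = R·√(Δφ² + q²Δλ²) = 6364·0.11389 = 725 km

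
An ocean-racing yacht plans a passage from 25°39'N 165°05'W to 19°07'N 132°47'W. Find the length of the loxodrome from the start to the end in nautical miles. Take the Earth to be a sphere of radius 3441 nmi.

1835 nmi

Δψ = ln[tan(π/4+φ₂/2)/tan(π/4+φ₁/2)] = -0.1234;  Δφ = -0.1140 rad,  Δλ = +0.5637 rad
q = Δφ/Δψ = 0.9240
d = R·√(Δφ² + q²Δλ²) = 3441·0.53322 = 1835 nmi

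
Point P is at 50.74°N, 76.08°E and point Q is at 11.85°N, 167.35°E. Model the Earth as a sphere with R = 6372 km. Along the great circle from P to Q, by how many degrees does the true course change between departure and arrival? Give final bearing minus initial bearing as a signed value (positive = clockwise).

+58.8°

At departure: θ₁ = atan2(sin Δλ cos φ₂, cos φ₁ sin φ₂ − sin φ₁ cos φ₂ cos Δλ) = 81.47°
At arrival: θ₂ = atan2(sin Δλ cos φ₁, −cos φ₂ sin φ₁ + sin φ₂ cos φ₁ cos Δλ) = 140.25°
Δθ = θ₂ − θ₁ = +58.8°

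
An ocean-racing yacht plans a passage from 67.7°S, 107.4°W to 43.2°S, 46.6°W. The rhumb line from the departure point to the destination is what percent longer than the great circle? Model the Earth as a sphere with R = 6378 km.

Great circle: σ = 0.6946 rad → d_gc = Rσ = 4430.3 km
Rhumb: Δφ = +0.4276, Δλ = +1.0612, Δψ = +0.7864, q = Δφ/Δψ = 0.5437 → d_rh = R√(Δφ²+q²Δλ²) = 4580.4 km
Excess = (4580.4 − 4430.3) / 4430.3 = 150.1 / 4430.3 = 3.39% ≈ 3.4%

3.4%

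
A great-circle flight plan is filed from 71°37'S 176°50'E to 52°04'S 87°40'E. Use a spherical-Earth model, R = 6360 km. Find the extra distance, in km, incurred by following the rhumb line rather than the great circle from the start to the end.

397 km

Great circle: cos σ = sin φ₁ sin φ₂ + cos φ₁ cos φ₂ cos Δλ,  σ = 0.7208 rad → d_gc = 4584.1 km
Rhumb line: Δψ = +0.7532, q = Δφ/Δψ = 0.4530, d_rh = R√(Δφ²+q²Δλ²) = 4981.1 km
Excess = 4981.1 − 4584.1 = 397.0 ≈ 397 km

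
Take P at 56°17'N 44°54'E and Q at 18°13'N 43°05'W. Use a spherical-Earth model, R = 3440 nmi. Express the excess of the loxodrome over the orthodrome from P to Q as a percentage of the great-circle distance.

4.6%

Great circle: σ = 1.2885 rad → d_gc = Rσ = 4432.4 nmi
Rhumb: Δφ = -0.6644, Δλ = -1.5356, Δψ = -0.8705, q = Δφ/Δψ = 0.7632 → d_rh = R√(Δφ²+q²Δλ²) = 4634.5 nmi
Excess = (4634.5 − 4432.4) / 4432.4 = 202.1 / 4432.4 = 4.56% ≈ 4.6%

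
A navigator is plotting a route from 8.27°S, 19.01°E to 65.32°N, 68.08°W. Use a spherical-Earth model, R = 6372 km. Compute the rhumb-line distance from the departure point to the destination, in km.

11083 km

Rhumb course C = atan2(Δλ, Δψ) with Δψ = ln[tan(π/4+φ₂/2)/tan(π/4+φ₁/2)] = +1.6646, Δλ = -1.5200 → C = 317.60°
d = R·|Δφ| / |cos C| = 6372·1.28439 / 0.73845 = 11083 km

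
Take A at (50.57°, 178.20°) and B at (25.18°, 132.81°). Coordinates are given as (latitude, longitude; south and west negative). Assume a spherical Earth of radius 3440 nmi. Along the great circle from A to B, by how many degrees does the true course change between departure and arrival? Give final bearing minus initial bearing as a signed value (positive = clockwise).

At departure: θ₁ = atan2(sin Δλ cos φ₂, cos φ₁ sin φ₂ − sin φ₁ cos φ₂ cos Δλ) = 251.09°
At arrival: θ₂ = atan2(sin Δλ cos φ₁, −cos φ₂ sin φ₁ + sin φ₂ cos φ₁ cos Δλ) = 221.60°
Δθ = θ₂ − θ₁ = -29.5°

-29.5°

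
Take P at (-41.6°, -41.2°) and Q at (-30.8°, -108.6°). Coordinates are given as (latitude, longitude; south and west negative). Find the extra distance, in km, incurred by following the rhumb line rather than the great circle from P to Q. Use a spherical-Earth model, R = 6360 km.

135 km

Great circle: cos σ = sin φ₁ sin φ₂ + cos φ₁ cos φ₂ cos Δλ,  σ = 0.9437 rad → d_gc = 6001.9 km
Rhumb line: Δψ = +0.2343, q = Δφ/Δψ = 0.8045, d_rh = R√(Δφ²+q²Δλ²) = 6137.0 km
Excess = 6137.0 − 6001.9 = 135.1 ≈ 135 km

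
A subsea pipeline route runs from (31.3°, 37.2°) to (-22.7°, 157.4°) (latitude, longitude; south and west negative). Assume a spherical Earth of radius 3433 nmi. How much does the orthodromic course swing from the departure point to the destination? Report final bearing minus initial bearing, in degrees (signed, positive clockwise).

+16.7°

Initial bearing θ₁ = atan2(sin Δλ cos φ₂, cos φ₁ sin φ₂ − sin φ₁ cos φ₂ cos Δλ) = 96.34°
Final bearing θ₂ = (initial bearing from the destination back to the start) + 180° = 113.00°
Δθ = θ₂ − θ₁ = +16.7°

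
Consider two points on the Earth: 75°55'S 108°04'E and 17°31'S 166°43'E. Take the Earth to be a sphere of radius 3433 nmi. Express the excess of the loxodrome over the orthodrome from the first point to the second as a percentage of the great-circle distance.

Great circle: σ = 1.1454 rad → d_gc = Rσ = 3932.2 nmi
Rhumb: Δφ = +1.0193, Δλ = +1.0236, Δψ = +1.7807, q = Δφ/Δψ = 0.5724 → d_rh = R√(Δφ²+q²Δλ²) = 4036.1 nmi
Excess = (4036.1 − 3932.2) / 3932.2 = 103.9 / 3932.2 = 2.64% ≈ 2.6%

2.6%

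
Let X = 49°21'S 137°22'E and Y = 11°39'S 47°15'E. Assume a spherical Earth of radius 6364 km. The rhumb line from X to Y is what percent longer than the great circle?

3.5%

Great circle: σ = 1.4183 rad → d_gc = Rσ = 9026.0 km
Rhumb: Δφ = +0.6580, Δλ = -1.5728, Δψ = +0.7884, q = Δφ/Δψ = 0.8346 → d_rh = R√(Δφ²+q²Δλ²) = 9344.5 km
Excess = (9344.5 − 9026.0) / 9026.0 = 318.5 / 9026.0 = 3.53% ≈ 3.5%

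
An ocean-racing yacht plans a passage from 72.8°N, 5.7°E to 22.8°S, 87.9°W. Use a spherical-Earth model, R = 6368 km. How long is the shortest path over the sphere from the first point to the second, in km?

cos σ = sin φ₁ sin φ₂ + cos φ₁ cos φ₂ cos Δλ
      = sin(72.80°)sin(-22.80°) + cos(72.80°)cos(-22.80°)cos(-93.60°) = -0.3873
σ = 112.787° → d = Rσ = 6368·1.96850 = 12535 km

12535 km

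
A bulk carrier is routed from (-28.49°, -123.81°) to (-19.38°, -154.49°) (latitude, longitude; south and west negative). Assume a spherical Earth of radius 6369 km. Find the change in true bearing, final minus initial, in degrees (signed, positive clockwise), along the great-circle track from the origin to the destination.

+12.7°

At departure: θ₁ = atan2(sin Δλ cos φ₂, cos φ₁ sin φ₂ − sin φ₁ cos φ₂ cos Δλ) = 281.20°
At arrival: θ₂ = atan2(sin Δλ cos φ₁, −cos φ₂ sin φ₁ + sin φ₂ cos φ₁ cos Δλ) = 293.95°
Δθ = θ₂ − θ₁ = +12.7°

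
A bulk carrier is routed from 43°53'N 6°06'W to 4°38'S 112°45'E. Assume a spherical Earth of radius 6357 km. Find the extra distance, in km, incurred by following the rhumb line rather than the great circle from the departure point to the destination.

Great circle: cos σ = sin φ₁ sin φ₂ + cos φ₁ cos φ₂ cos Δλ,  σ = 1.9852 rad → d_gc = 12619.9 km
Rhumb line: Δψ = -0.9350, q = Δφ/Δψ = 0.9056, d_rh = R√(Δφ²+q²Δλ²) = 13099.0 km
Excess = 13099.0 − 12619.9 = 479.1 ≈ 479 km

479 km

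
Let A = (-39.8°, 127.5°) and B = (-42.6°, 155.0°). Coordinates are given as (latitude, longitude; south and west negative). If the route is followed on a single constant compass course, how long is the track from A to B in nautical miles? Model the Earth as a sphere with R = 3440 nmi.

1253 nmi

Rhumb course C = atan2(Δλ, Δψ) with Δψ = ln[tan(π/4+φ₂/2)/tan(π/4+φ₁/2)] = -0.0650, Δλ = +0.4800 → C = 97.71°
d = R·|Δφ| / |cos C| = 3440·0.04887 / 0.13413 = 1253 nmi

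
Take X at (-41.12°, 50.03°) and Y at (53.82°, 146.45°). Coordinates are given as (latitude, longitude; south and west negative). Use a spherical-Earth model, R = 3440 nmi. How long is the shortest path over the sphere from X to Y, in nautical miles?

7534 nmi

Haversine: a = sin²(Δφ/2)+cos φ₁ cos φ₂ sin²(Δλ/2) = 0.79027;  σ = 2·atan2(√a,√(1−a))
σ = 125.489° → d = Rσ = 3440·2.19020 = 7534 nmi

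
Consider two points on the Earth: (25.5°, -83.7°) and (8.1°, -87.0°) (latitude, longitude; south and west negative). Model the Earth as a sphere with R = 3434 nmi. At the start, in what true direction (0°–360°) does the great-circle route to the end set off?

θ = atan2( sin Δλ·cos φ₂ ,  cos φ₁ sin φ₂ − sin φ₁ cos φ₂ cos Δλ )
  = atan2(-0.0570, -0.2983) = 190.81°

190.8°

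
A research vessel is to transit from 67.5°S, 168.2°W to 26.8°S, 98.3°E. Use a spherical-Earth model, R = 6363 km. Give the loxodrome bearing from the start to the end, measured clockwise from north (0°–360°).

304.7°

Meridional parts: M(φ₁)=-1.6149, M(φ₂)=-0.4858 → ΔM = +1.1291;  Δλ = -1.6319 rad
tan C = Δλ / ΔM = -1.4453 → C = 304.68°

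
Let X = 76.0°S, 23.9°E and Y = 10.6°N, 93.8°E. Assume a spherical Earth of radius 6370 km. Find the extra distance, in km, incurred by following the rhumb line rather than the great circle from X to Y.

Great circle: cos σ = sin φ₁ sin φ₂ + cos φ₁ cos φ₂ cos Δλ,  σ = 1.6677 rad → d_gc = 10623.3 km
Rhumb line: Δψ = +2.2834, q = Δφ/Δψ = 0.6619, d_rh = R√(Δφ²+q²Δλ²) = 10916.0 km
Excess = 10916.0 − 10623.3 = 292.7 ≈ 293 km

293 km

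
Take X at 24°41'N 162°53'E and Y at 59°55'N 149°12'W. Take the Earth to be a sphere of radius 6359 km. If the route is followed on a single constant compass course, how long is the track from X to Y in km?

Rhumb course C = atan2(Δλ, Δψ) with Δψ = ln[tan(π/4+φ₂/2)/tan(π/4+φ₁/2)] = +0.8693, Δλ = +0.8363 → C = 43.89°
d = R·|Δφ| / |cos C| = 6359·0.61494 / 0.72064 = 5426 km

5426 km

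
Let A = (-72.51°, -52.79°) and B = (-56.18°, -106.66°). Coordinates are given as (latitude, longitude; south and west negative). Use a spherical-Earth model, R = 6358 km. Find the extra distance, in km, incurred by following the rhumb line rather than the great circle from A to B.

92 km

Great circle: cos σ = sin φ₁ sin φ₂ + cos φ₁ cos φ₂ cos Δλ,  σ = 0.4712 rad → d_gc = 2996.1 km
Rhumb line: Δψ = +0.6813, q = Δφ/Δψ = 0.4184, d_rh = R√(Δφ²+q²Δλ²) = 3088.4 km
Excess = 3088.4 − 2996.1 = 92.3 ≈ 92 km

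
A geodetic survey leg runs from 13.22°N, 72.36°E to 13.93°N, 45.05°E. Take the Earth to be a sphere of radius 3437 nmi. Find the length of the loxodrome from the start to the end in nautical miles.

1593 nmi

Δψ = ln[tan(π/4+φ₂/2)/tan(π/4+φ₁/2)] = +0.0127;  Δφ = +0.0124 rad,  Δλ = -0.4766 rad
q = Δφ/Δψ = 0.9721
d = R·√(Δφ² + q²Δλ²) = 3437·0.46350 = 1593 nmi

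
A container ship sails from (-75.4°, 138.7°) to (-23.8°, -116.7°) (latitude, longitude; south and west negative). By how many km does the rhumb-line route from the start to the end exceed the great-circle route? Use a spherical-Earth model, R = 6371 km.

775 km

Great circle: cos σ = sin φ₁ sin φ₂ + cos φ₁ cos φ₂ cos Δλ,  σ = 1.2320 rad → d_gc = 7848.9 km
Rhumb line: Δψ = +1.6270, q = Δφ/Δψ = 0.5535, d_rh = R√(Δφ²+q²Δλ²) = 8623.6 km
Excess = 8623.6 − 7848.9 = 774.7 ≈ 775 km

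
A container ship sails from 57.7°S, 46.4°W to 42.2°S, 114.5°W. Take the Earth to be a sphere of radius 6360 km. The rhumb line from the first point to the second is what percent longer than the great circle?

Great circle: σ = 0.7736 rad → d_gc = Rσ = 4919.8 km
Rhumb: Δφ = +0.2705, Δλ = -1.1886, Δψ = +0.4254, q = Δφ/Δψ = 0.6359 → d_rh = R√(Δφ²+q²Δλ²) = 5105.3 km
Excess = (5105.3 − 4919.8) / 4919.8 = 185.5 / 4919.8 = 3.77% ≈ 3.8%

3.8%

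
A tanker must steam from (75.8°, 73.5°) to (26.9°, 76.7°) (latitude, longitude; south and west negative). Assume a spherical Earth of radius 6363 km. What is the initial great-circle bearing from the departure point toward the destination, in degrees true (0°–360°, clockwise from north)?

176.2°

N = sin Δλ·cos φ₂ = +0.0498;  D = cos φ₁ sin φ₂ − sin φ₁ cos φ₂ cos Δλ = -0.7522
initial course = atan2(N, D) = 176.21°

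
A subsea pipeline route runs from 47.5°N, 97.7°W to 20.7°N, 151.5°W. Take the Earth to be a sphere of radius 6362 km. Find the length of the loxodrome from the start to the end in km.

Δψ = ln[tan(π/4+φ₂/2)/tan(π/4+φ₁/2)] = -0.5751;  Δφ = -0.4677 rad,  Δλ = -0.9390 rad
q = Δφ/Δψ = 0.8134
d = R·√(Δφ² + q²Δλ²) = 6362·0.89559 = 5698 km

5698 km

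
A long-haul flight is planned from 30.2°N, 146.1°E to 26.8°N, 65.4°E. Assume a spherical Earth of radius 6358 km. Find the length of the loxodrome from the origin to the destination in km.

7877 km

Δψ = ln[tan(π/4+φ₂/2)/tan(π/4+φ₁/2)] = -0.0675;  Δφ = -0.0593 rad,  Δλ = -1.4085 rad
q = Δφ/Δψ = 0.8786
d = R·√(Δφ² + q²Δλ²) = 6358·1.23893 = 7877 km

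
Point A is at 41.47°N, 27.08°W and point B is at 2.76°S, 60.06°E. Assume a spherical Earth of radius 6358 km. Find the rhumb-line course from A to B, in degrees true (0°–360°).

119.1°

Meridional parts: M(φ₁)=+0.7968, M(φ₂)=-0.0482 → ΔM = -0.8450;  Δλ = +1.5209 rad
tan C = Δλ / ΔM = -1.7999 → C = 119.06°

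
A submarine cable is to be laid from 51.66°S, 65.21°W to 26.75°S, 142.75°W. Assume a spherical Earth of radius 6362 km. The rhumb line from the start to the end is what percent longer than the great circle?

Great circle: σ = 1.0786 rad → d_gc = Rσ = 6862.2 km
Rhumb: Δφ = +0.4348, Δλ = -1.3533, Δψ = +0.5717, q = Δφ/Δψ = 0.7604 → d_rh = R√(Δφ²+q²Δλ²) = 7107.4 km
Excess = (7107.4 − 6862.2) / 6862.2 = 245.2 / 6862.2 = 3.57% ≈ 3.6%

3.6%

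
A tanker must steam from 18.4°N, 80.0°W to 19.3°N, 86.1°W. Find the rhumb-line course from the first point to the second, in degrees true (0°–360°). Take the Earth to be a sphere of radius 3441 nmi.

278.9°

Meridional parts: M(φ₁)=+0.3268, M(φ₂)=+0.3434 → ΔM = +0.0166;  Δλ = -0.1065 rad
tan C = Δλ / ΔM = -6.4142 → C = 278.86°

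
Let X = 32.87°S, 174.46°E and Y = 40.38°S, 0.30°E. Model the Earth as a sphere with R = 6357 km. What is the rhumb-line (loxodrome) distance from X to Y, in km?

15507 km

Δψ = ln[tan(π/4+φ₂/2)/tan(π/4+φ₁/2)] = -0.1636;  Δφ = -0.1311 rad,  Δλ = -3.0397 rad
q = Δφ/Δψ = 0.8013
d = R·√(Δφ² + q²Δλ²) = 6357·2.43935 = 15507 km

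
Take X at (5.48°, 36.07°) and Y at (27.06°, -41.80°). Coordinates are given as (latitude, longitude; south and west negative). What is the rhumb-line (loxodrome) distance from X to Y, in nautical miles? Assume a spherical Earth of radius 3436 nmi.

Rhumb course C = atan2(Δλ, Δψ) with Δψ = ln[tan(π/4+φ₂/2)/tan(π/4+φ₁/2)] = +0.3951, Δλ = -1.3591 → C = 286.21°
d = R·|Δφ| / |cos C| = 3436·0.37664 / 0.27915 = 4636 nmi

4636 nmi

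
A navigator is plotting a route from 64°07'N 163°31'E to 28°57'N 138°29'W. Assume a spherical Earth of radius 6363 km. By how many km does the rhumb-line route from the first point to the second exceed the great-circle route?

Great circle: cos σ = sin φ₁ sin φ₂ + cos φ₁ cos φ₂ cos Δλ,  σ = 0.8790 rad → d_gc = 5593.1 km
Rhumb line: Δψ = -0.9423, q = Δφ/Δψ = 0.6514, d_rh = R√(Δφ²+q²Δλ²) = 5731.9 km
Excess = 5731.9 − 5593.1 = 138.8 ≈ 139 km

139 km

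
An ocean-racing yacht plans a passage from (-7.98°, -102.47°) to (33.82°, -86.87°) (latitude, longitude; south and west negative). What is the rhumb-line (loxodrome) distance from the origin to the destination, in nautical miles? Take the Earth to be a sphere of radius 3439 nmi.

2662 nmi

Δψ = ln[tan(π/4+φ₂/2)/tan(π/4+φ₁/2)] = +0.7676;  Δφ = +0.7295 rad,  Δλ = +0.2723 rad
q = Δφ/Δψ = 0.9504
d = R·√(Δφ² + q²Δλ²) = 3439·0.77408 = 2662 nmi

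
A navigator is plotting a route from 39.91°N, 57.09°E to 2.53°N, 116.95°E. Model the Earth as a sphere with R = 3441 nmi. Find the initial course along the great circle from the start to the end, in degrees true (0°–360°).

108.4°

N = sin Δλ·cos φ₂ = +0.8640;  D = cos φ₁ sin φ₂ − sin φ₁ cos φ₂ cos Δλ = -0.2880
initial course = atan2(N, D) = 108.43°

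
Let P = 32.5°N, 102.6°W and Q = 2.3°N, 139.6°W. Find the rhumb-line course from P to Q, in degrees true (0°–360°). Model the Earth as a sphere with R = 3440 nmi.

Δψ = ln[tan(π/4+φ₂/2)/tan(π/4+φ₁/2)] = -0.5602
Δλ = -0.6458 rad (taken the short way round)
course = atan2(Δλ, Δψ) = 229.06°

229.1°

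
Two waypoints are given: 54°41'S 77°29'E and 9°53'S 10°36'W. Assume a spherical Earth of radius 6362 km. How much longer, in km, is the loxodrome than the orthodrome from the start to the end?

Great circle: cos σ = sin φ₁ sin φ₂ + cos φ₁ cos φ₂ cos Δλ,  σ = 1.4110 rad → d_gc = 8976.87 km
Rhumb line: Δψ = +0.9713, q = Δφ/Δψ = 0.8050, d_rh = R√(Δφ²+q²Δλ²) = 9313.44 km
Excess = 9313.44 − 8976.87 = 336.57 ≈ 337 km

337 km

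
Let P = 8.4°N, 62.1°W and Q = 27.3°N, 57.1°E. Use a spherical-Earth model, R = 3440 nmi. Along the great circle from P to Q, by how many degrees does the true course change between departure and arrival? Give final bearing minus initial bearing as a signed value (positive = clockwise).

+55.8°

At departure: θ₁ = atan2(sin Δλ cos φ₂, cos φ₁ sin φ₂ − sin φ₁ cos φ₂ cos Δλ) = 56.31°
At arrival: θ₂ = atan2(sin Δλ cos φ₁, −cos φ₂ sin φ₁ + sin φ₂ cos φ₁ cos Δλ) = 112.13°
Δθ = θ₂ − θ₁ = +55.8°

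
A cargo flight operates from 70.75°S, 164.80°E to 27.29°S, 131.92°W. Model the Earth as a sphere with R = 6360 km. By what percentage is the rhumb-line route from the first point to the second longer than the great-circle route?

Great circle: σ = 0.9708 rad → d_gc = Rσ = 6174.6 km
Rhumb: Δφ = +0.7585, Δλ = +1.1044, Δψ = +1.2790, q = Δφ/Δψ = 0.5931 → d_rh = R√(Δφ²+q²Δλ²) = 6373.9 km
Excess = (6373.9 − 6174.6) / 6174.6 = 199.3 / 6174.6 = 3.23% ≈ 3.2%

3.2%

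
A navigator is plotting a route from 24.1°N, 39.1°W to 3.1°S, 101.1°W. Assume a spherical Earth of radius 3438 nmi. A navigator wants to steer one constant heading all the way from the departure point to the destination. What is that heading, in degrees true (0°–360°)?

Meridional parts: M(φ₁)=+0.4336, M(φ₂)=-0.0541 → ΔM = -0.4877;  Δλ = -1.0821 rad
tan C = Δλ / ΔM = +2.2186 → C = 245.74°

245.7°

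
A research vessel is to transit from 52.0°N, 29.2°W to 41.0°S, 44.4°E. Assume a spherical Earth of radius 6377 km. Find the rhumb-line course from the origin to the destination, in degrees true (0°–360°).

145.3°

Δψ = ln[tan(π/4+φ₂/2)/tan(π/4+φ₁/2)] = -1.8520
Δλ = +1.2846 rad (taken the short way round)
course = atan2(Δλ, Δψ) = 145.25°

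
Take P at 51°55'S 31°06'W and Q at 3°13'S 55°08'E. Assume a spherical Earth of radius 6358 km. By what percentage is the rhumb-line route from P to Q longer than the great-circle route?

2.8%

Great circle: σ = 1.4861 rad → d_gc = Rσ = 9448.4 km
Rhumb: Δφ = +0.8500, Δλ = +1.5051, Δψ = +1.0076, q = Δφ/Δψ = 0.8435 → d_rh = R√(Δφ²+q²Δλ²) = 9714.0 km
Excess = (9714.0 − 9448.4) / 9448.4 = 265.6 / 9448.4 = 2.81% ≈ 2.8%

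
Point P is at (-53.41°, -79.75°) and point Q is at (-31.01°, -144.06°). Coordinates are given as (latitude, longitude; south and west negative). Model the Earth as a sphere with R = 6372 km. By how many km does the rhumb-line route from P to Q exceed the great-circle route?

Great circle: cos σ = sin φ₁ sin φ₂ + cos φ₁ cos φ₂ cos Δλ,  σ = 0.8826 rad → d_gc = 5624.1 km
Rhumb line: Δψ = +0.5370, q = Δφ/Δψ = 0.7280, d_rh = R√(Δφ²+q²Δλ²) = 5772.1 km
Excess = 5772.1 − 5624.1 = 148.0 ≈ 148 km

148 km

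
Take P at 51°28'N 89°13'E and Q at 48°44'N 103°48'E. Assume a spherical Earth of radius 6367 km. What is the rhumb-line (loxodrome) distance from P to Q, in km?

Rhumb course C = atan2(Δλ, Δψ) with Δψ = ln[tan(π/4+φ₂/2)/tan(π/4+φ₁/2)] = -0.0744, Δλ = +0.2545 → C = 106.29°
d = R·|Δφ| / |cos C| = 6367·0.04771 / 0.28056 = 1083 km

1083 km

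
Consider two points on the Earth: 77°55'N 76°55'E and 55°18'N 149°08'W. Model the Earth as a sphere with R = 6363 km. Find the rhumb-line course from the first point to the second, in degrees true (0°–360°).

Meridional parts: M(φ₁)=+2.2458, M(φ₂)=+1.1634 → ΔM = -1.0824;  Δλ = +2.3379 rad
tan C = Δλ / ΔM = -2.1598 → C = 114.84°

114.8°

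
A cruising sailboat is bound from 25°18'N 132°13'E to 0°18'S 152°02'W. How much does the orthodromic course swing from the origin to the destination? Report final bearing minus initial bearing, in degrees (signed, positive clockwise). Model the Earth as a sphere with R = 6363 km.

+19.6°

At departure: θ₁ = atan2(sin Δλ cos φ₂, cos φ₁ sin φ₂ − sin φ₁ cos φ₂ cos Δλ) = 96.47°
At arrival: θ₂ = atan2(sin Δλ cos φ₁, −cos φ₂ sin φ₁ + sin φ₂ cos φ₁ cos Δλ) = 116.06°
Δθ = θ₂ − θ₁ = +19.6°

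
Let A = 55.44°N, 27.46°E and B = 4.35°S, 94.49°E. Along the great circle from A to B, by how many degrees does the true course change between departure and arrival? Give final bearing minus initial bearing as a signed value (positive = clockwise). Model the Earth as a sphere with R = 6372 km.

+36.5°

Initial bearing θ₁ = atan2(sin Δλ cos φ₂, cos φ₁ sin φ₂ − sin φ₁ cos φ₂ cos Δλ) = 111.60°
Final bearing θ₂ = (initial bearing from the destination back to the start) + 180° = 148.06°
Δθ = θ₂ − θ₁ = +36.5°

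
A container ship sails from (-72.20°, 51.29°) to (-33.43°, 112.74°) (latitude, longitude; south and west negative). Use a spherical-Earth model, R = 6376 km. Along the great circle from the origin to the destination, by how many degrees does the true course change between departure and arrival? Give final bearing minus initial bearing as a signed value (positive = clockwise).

At departure: θ₁ = atan2(sin Δλ cos φ₂, cos φ₁ sin φ₂ − sin φ₁ cos φ₂ cos Δλ) = 73.92°
At arrival: θ₂ = atan2(sin Δλ cos φ₁, −cos φ₂ sin φ₁ + sin φ₂ cos φ₁ cos Δλ) = 20.61°
Δθ = θ₂ − θ₁ = -53.3°

-53.3°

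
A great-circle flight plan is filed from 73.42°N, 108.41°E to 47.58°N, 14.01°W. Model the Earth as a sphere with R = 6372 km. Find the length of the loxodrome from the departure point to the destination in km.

6895 km

Rhumb course C = atan2(Δλ, Δψ) with Δψ = ln[tan(π/4+φ₂/2)/tan(π/4+φ₁/2)] = -0.9796, Δλ = -2.1366 → C = 245.37°
d = R·|Δφ| / |cos C| = 6372·0.45099 / 0.41677 = 6895 km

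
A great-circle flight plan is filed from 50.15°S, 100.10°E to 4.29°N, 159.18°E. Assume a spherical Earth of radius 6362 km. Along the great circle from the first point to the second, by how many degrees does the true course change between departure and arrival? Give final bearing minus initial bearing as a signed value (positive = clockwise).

-27.9°

Initial bearing θ₁ = atan2(sin Δλ cos φ₂, cos φ₁ sin φ₂ − sin φ₁ cos φ₂ cos Δλ) = 62.71°
Final bearing θ₂ = (initial bearing from the destination back to the start) + 180° = 34.82°
Δθ = θ₂ − θ₁ = -27.9°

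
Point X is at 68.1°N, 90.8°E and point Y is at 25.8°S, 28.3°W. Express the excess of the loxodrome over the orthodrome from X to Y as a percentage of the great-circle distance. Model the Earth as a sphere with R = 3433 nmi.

5.9%

Great circle: σ = 2.1738 rad → d_gc = Rσ = 7462.7 nmi
Rhumb: Δφ = -1.6389, Δλ = -2.0787, Δψ = -2.1089, q = Δφ/Δψ = 0.7771 → d_rh = R√(Δφ²+q²Δλ²) = 7899.8 nmi
Excess = (7899.8 − 7462.7) / 7462.7 = 437.1 / 7462.7 = 5.86% ≈ 5.9%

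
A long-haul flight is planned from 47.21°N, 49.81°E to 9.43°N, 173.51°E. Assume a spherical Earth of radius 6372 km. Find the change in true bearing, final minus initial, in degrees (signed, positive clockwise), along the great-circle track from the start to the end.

+86.3°

Initial bearing θ₁ = atan2(sin Δλ cos φ₂, cos φ₁ sin φ₂ − sin φ₁ cos φ₂ cos Δλ) = 57.99°
Final bearing θ₂ = (initial bearing from the destination back to the start) + 180° = 144.27°
Δθ = θ₂ − θ₁ = +86.3°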